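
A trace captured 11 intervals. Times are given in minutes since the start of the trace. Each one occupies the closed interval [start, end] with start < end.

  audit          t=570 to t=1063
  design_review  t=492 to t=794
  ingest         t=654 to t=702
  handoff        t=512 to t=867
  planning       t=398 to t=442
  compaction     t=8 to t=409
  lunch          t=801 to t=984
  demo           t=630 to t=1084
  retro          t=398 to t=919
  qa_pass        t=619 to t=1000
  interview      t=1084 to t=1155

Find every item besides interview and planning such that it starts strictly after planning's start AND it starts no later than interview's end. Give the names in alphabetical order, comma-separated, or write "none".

Conditions: its start is strictly after planning's start (X.start > t=398) AND its start is no later than interview's end (X.start <= t=1155).
audit: start t=570 > t=398? ✓; start t=570 <= t=1155? ✓ → yes.
compaction: start t=8 > t=398? ✗; start t=8 <= t=1155? ✓ → no.
demo: start t=630 > t=398? ✓; start t=630 <= t=1155? ✓ → yes.
design_review: start t=492 > t=398? ✓; start t=492 <= t=1155? ✓ → yes.
handoff: start t=512 > t=398? ✓; start t=512 <= t=1155? ✓ → yes.
ingest: start t=654 > t=398? ✓; start t=654 <= t=1155? ✓ → yes.
lunch: start t=801 > t=398? ✓; start t=801 <= t=1155? ✓ → yes.
qa_pass: start t=619 > t=398? ✓; start t=619 <= t=1155? ✓ → yes.
retro: start t=398 > t=398? ✗; start t=398 <= t=1155? ✓ → no.
Result: audit, demo, design_review, handoff, ingest, lunch, qa_pass.

audit, demo, design_review, handoff, ingest, lunch, qa_pass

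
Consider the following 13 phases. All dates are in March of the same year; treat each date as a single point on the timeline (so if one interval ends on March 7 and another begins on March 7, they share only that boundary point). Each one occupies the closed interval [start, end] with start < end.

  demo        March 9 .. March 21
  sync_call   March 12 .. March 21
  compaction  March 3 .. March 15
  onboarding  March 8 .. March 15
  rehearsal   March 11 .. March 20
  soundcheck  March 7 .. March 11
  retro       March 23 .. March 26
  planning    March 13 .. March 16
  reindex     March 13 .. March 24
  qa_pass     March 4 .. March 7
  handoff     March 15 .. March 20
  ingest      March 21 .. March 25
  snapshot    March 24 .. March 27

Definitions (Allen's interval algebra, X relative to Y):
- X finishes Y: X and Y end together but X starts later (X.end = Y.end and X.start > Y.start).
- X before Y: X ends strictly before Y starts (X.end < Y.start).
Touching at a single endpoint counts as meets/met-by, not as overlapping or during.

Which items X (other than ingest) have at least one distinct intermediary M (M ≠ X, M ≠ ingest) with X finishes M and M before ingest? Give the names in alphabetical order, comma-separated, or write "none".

handoff, onboarding

Target ingest = [March 21, March 25].
Intermediaries M with M before ingest: compaction, handoff, onboarding, planning, qa_pass, rehearsal, soundcheck.
Via compaction — items with X finishes compaction: onboarding.
Via handoff — items with X finishes handoff: none.
Via onboarding — items with X finishes onboarding: none.
Via planning — items with X finishes planning: none.
Via qa_pass — items with X finishes qa_pass: none.
Via rehearsal — items with X finishes rehearsal: handoff.
Via soundcheck — items with X finishes soundcheck: none.
Union: handoff, onboarding.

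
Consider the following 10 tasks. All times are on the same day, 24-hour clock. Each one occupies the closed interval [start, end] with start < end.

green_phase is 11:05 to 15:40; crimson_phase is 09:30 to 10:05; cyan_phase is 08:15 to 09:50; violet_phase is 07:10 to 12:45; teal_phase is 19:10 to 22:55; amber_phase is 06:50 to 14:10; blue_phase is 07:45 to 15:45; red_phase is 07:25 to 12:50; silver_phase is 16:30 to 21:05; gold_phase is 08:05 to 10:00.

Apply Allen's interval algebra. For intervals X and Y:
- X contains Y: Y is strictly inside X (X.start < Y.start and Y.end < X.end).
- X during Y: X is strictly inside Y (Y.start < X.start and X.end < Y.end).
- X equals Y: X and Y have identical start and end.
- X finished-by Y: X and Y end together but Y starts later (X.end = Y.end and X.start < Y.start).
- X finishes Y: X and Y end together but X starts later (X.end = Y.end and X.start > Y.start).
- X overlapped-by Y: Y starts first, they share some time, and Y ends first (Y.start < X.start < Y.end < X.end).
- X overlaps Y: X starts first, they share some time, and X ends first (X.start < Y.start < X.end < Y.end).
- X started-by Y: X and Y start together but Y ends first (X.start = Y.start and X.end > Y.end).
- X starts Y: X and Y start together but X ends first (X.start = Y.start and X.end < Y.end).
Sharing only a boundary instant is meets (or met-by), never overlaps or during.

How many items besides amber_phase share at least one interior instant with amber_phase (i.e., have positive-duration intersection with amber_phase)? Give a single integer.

Target amber_phase = [06:50, 14:10].
blue_phase [07:45, 15:45] → overlapped-by → counts.
crimson_phase [09:30, 10:05] → during → counts.
cyan_phase [08:15, 09:50] → during → counts.
gold_phase [08:05, 10:00] → during → counts.
green_phase [11:05, 15:40] → overlapped-by → counts.
red_phase [07:25, 12:50] → during → counts.
silver_phase [16:30, 21:05] → after → no.
teal_phase [19:10, 22:55] → after → no.
violet_phase [07:10, 12:45] → during → counts.
Total: 7.

7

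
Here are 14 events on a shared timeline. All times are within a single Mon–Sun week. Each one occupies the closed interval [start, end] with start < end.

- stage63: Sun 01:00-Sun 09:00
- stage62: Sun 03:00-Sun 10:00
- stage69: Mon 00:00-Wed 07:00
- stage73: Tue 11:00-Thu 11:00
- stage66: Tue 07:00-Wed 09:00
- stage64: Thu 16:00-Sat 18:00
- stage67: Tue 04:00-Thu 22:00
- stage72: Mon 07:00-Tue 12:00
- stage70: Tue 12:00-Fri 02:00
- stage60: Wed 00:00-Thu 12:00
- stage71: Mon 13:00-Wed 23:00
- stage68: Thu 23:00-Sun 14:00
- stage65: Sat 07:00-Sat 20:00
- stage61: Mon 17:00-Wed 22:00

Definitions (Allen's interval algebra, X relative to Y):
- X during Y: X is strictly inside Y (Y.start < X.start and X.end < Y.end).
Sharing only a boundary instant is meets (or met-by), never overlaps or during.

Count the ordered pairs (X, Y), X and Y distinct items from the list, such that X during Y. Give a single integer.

11

Checking all 182 ordered pairs for relation 'during'; matching pairs in alphabetical order:
(stage60, stage67): stage60 during stage67 ✓
(stage60, stage70): stage60 during stage70 ✓
(stage61, stage71): stage61 during stage71 ✓
(stage62, stage68): stage62 during stage68 ✓
(stage63, stage68): stage63 during stage68 ✓
(stage65, stage68): stage65 during stage68 ✓
(stage66, stage61): stage66 during stage61 ✓
(stage66, stage67): stage66 during stage67 ✓
(stage66, stage71): stage66 during stage71 ✓
(stage72, stage69): stage72 during stage69 ✓
(stage73, stage67): stage73 during stage67 ✓
Count: 11.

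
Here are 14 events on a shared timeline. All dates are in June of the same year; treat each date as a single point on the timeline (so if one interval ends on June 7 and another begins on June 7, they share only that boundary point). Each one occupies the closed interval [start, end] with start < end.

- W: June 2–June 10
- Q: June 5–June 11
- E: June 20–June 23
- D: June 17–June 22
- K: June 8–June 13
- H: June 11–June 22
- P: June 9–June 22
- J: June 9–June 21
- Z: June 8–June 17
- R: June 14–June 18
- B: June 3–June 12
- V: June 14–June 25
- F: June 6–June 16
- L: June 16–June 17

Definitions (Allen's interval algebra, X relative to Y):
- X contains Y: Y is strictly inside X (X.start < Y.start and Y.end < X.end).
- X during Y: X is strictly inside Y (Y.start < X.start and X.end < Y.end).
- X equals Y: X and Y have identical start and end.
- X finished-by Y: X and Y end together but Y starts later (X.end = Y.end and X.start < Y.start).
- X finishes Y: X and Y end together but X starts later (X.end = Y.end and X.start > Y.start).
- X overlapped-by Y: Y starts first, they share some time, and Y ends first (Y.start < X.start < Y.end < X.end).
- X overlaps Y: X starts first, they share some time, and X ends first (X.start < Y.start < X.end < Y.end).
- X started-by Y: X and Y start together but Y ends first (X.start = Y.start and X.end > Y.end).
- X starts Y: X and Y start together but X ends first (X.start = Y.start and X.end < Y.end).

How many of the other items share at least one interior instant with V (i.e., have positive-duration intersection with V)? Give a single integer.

Target V = [June 14, June 25].
B [June 3, June 12] → before → no.
D [June 17, June 22] → during → counts.
E [June 20, June 23] → during → counts.
F [June 6, June 16] → overlaps → counts.
H [June 11, June 22] → overlaps → counts.
J [June 9, June 21] → overlaps → counts.
K [June 8, June 13] → before → no.
L [June 16, June 17] → during → counts.
P [June 9, June 22] → overlaps → counts.
Q [June 5, June 11] → before → no.
R [June 14, June 18] → starts → counts.
W [June 2, June 10] → before → no.
Z [June 8, June 17] → overlaps → counts.
Total: 9.

9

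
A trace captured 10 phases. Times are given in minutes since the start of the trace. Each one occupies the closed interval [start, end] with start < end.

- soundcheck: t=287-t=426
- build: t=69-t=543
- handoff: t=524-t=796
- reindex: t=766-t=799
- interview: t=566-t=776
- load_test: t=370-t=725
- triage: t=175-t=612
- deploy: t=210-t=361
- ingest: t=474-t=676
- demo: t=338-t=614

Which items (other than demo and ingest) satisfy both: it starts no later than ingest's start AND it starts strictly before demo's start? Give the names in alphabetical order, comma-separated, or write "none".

build, deploy, soundcheck, triage

Conditions: its start is no later than ingest's start (X.start <= t=474) AND its start is strictly before demo's start (X.start < t=338).
build: start t=69 <= t=474? ✓; start t=69 < t=338? ✓ → yes.
deploy: start t=210 <= t=474? ✓; start t=210 < t=338? ✓ → yes.
handoff: start t=524 <= t=474? ✗; start t=524 < t=338? ✗ → no.
interview: start t=566 <= t=474? ✗; start t=566 < t=338? ✗ → no.
load_test: start t=370 <= t=474? ✓; start t=370 < t=338? ✗ → no.
reindex: start t=766 <= t=474? ✗; start t=766 < t=338? ✗ → no.
soundcheck: start t=287 <= t=474? ✓; start t=287 < t=338? ✓ → yes.
triage: start t=175 <= t=474? ✓; start t=175 < t=338? ✓ → yes.
Result: build, deploy, soundcheck, triage.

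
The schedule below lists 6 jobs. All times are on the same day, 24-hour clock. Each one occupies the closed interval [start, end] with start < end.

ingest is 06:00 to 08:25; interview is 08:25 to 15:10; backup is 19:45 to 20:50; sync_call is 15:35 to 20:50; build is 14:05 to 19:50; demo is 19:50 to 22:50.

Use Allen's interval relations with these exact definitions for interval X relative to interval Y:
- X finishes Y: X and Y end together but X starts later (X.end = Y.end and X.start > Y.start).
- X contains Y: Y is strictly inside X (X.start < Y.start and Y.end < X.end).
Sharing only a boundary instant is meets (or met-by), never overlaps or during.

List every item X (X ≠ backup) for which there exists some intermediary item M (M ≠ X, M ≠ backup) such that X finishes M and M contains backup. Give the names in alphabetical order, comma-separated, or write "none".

none

Target backup = [19:45, 20:50].
Intermediaries M with M contains backup: none.
Union: none.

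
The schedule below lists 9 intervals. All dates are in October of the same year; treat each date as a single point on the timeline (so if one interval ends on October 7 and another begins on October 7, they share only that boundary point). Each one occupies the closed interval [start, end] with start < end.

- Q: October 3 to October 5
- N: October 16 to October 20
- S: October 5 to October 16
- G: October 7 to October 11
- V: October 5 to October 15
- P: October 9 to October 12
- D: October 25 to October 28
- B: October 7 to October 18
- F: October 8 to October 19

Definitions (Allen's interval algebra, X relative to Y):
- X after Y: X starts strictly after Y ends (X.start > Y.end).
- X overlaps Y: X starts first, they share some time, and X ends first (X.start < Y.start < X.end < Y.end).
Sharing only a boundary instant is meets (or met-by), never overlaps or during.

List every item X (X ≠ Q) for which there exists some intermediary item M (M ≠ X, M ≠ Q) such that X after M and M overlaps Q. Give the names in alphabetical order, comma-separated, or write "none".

none

Target Q = [October 3, October 5].
Intermediaries M with M overlaps Q: none.
Union: none.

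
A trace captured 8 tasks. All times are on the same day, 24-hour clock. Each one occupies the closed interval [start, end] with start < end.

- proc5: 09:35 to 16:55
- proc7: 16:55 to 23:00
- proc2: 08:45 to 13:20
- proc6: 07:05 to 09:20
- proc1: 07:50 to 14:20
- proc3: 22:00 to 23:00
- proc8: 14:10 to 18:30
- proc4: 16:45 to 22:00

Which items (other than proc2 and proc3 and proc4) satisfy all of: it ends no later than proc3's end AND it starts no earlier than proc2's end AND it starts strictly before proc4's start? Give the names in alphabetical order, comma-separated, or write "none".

Conditions: its end is no later than proc3's end (X.end <= 23:00) AND its start is no earlier than proc2's end (X.start >= 13:20) AND its start is strictly before proc4's start (X.start < 16:45).
proc1: end 14:20 <= 23:00? ✓; start 07:50 >= 13:20? ✗; start 07:50 < 16:45? ✓ → no.
proc5: end 16:55 <= 23:00? ✓; start 09:35 >= 13:20? ✗; start 09:35 < 16:45? ✓ → no.
proc6: end 09:20 <= 23:00? ✓; start 07:05 >= 13:20? ✗; start 07:05 < 16:45? ✓ → no.
proc7: end 23:00 <= 23:00? ✓; start 16:55 >= 13:20? ✓; start 16:55 < 16:45? ✗ → no.
proc8: end 18:30 <= 23:00? ✓; start 14:10 >= 13:20? ✓; start 14:10 < 16:45? ✓ → yes.
Result: proc8.

proc8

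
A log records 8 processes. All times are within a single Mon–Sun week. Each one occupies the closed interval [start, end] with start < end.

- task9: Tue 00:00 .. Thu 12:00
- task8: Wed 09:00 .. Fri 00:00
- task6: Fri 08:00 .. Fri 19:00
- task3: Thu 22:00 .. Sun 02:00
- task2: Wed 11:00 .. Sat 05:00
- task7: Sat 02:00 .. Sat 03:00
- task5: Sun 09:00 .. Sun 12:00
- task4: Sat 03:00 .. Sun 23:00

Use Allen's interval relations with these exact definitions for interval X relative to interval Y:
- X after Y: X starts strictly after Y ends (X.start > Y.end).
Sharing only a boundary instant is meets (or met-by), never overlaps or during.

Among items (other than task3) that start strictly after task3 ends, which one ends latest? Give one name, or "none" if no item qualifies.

Target task3 = [Thu 22:00, Sun 02:00].
task2 [Wed 11:00, Sat 05:00] → overlaps → excluded.
task4 [Sat 03:00, Sun 23:00] → overlapped-by → excluded.
task5 [Sun 09:00, Sun 12:00] → after → candidate.
task6 [Fri 08:00, Fri 19:00] → during → excluded.
task7 [Sat 02:00, Sat 03:00] → during → excluded.
task8 [Wed 09:00, Fri 00:00] → overlaps → excluded.
task9 [Tue 00:00, Thu 12:00] → before → excluded.
Among candidates, latest end is Sun 12:00 → task5.

task5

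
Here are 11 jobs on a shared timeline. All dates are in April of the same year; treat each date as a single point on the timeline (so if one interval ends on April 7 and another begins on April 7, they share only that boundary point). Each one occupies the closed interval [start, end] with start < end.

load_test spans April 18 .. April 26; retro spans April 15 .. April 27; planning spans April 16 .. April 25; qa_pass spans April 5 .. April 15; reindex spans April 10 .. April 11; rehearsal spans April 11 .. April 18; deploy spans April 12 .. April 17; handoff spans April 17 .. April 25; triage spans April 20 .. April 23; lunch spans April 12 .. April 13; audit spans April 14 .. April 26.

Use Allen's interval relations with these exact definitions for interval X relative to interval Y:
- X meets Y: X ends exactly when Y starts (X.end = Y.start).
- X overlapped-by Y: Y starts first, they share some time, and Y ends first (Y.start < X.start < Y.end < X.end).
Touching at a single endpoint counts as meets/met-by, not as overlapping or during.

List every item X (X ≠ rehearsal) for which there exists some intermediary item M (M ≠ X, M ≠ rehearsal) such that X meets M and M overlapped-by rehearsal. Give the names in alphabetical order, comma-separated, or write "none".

Target rehearsal = [April 11, April 18].
Intermediaries M with M overlapped-by rehearsal: audit, handoff, planning, retro.
Via audit — items with X meets audit: none.
Via handoff — items with X meets handoff: deploy.
Via planning — items with X meets planning: none.
Via retro — items with X meets retro: qa_pass.
Union: deploy, qa_pass.

deploy, qa_pass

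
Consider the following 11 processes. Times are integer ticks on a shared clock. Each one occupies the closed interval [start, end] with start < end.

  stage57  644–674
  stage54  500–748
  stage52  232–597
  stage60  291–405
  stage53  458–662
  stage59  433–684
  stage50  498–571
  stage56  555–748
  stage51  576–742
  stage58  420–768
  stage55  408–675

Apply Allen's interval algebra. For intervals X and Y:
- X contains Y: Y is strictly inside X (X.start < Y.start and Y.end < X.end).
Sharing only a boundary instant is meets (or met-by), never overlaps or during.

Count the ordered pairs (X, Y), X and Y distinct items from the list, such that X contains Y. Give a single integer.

Checking all 110 ordered pairs for relation 'contains'; matching pairs in alphabetical order:
(stage51, stage57): stage51 contains stage57 ✓
(stage52, stage50): stage52 contains stage50 ✓
(stage52, stage60): stage52 contains stage60 ✓
(stage53, stage50): stage53 contains stage50 ✓
(stage54, stage51): stage54 contains stage51 ✓
(stage54, stage57): stage54 contains stage57 ✓
(stage55, stage50): stage55 contains stage50 ✓
(stage55, stage53): stage55 contains stage53 ✓
(stage55, stage57): stage55 contains stage57 ✓
(stage56, stage51): stage56 contains stage51 ✓
(stage56, stage57): stage56 contains stage57 ✓
(stage58, stage50): stage58 contains stage50 ✓
(stage58, stage51): stage58 contains stage51 ✓
(stage58, stage53): stage58 contains stage53 ✓
(stage58, stage54): stage58 contains stage54 ✓
(stage58, stage56): stage58 contains stage56 ✓
(stage58, stage57): stage58 contains stage57 ✓
(stage58, stage59): stage58 contains stage59 ✓
(stage59, stage50): stage59 contains stage50 ✓
(stage59, stage53): stage59 contains stage53 ✓
(stage59, stage57): stage59 contains stage57 ✓
Count: 21.

21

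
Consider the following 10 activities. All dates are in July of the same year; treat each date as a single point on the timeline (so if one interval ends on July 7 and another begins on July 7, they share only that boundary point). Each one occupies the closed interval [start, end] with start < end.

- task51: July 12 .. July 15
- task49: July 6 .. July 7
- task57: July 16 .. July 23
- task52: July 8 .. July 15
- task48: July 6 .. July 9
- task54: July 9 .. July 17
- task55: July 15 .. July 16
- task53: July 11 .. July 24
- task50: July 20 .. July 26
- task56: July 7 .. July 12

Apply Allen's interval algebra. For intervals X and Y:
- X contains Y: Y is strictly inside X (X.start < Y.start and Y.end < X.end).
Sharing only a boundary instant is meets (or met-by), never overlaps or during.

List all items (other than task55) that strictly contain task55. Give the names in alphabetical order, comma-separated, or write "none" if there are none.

Target task55 = [July 15, July 16].
task48 [July 6, July 9] → before → no.
task49 [July 6, July 7] → before → no.
task50 [July 20, July 26] → after → no.
task51 [July 12, July 15] → meets → no.
task52 [July 8, July 15] → meets → no.
task53 [July 11, July 24] → contains → yes.
task54 [July 9, July 17] → contains → yes.
task56 [July 7, July 12] → before → no.
task57 [July 16, July 23] → met-by → no.
Result: task53, task54.

task53, task54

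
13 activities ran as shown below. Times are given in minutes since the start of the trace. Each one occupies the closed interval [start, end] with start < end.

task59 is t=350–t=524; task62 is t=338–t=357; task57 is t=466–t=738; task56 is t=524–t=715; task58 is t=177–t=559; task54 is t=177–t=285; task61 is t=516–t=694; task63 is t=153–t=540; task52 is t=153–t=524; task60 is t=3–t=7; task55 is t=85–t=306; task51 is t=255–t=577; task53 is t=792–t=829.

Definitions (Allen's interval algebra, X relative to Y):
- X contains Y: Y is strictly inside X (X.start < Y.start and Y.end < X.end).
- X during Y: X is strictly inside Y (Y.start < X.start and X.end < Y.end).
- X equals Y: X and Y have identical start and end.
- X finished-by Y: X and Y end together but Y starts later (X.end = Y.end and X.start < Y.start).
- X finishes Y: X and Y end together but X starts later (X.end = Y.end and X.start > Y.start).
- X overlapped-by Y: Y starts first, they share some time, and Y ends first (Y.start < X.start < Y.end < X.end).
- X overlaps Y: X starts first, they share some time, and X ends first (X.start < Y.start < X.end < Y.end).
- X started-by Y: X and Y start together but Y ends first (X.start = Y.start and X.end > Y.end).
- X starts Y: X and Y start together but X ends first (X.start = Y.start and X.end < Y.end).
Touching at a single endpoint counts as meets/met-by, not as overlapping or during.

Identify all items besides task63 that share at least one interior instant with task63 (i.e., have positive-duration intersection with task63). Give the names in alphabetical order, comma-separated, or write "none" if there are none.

task51, task52, task54, task55, task56, task57, task58, task59, task61, task62

Target task63 = [t=153, t=540].
task51 [t=255, t=577] → overlapped-by → yes.
task52 [t=153, t=524] → starts → yes.
task53 [t=792, t=829] → after → no.
task54 [t=177, t=285] → during → yes.
task55 [t=85, t=306] → overlaps → yes.
task56 [t=524, t=715] → overlapped-by → yes.
task57 [t=466, t=738] → overlapped-by → yes.
task58 [t=177, t=559] → overlapped-by → yes.
task59 [t=350, t=524] → during → yes.
task60 [t=3, t=7] → before → no.
task61 [t=516, t=694] → overlapped-by → yes.
task62 [t=338, t=357] → during → yes.
Result: task51, task52, task54, task55, task56, task57, task58, task59, task61, task62.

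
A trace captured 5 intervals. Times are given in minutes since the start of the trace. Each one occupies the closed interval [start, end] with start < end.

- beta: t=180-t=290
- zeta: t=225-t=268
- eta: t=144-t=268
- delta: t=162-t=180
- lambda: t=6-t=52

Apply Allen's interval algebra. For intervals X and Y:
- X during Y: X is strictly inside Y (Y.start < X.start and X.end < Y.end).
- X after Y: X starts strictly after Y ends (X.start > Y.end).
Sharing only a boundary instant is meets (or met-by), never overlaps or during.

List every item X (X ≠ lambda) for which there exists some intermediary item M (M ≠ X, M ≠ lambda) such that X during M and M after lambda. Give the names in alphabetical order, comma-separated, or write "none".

Target lambda = [t=6, t=52].
Intermediaries M with M after lambda: beta, delta, eta, zeta.
Via beta — items with X during beta: zeta.
Via delta — items with X during delta: none.
Via eta — items with X during eta: delta.
Via zeta — items with X during zeta: none.
Union: delta, zeta.

delta, zeta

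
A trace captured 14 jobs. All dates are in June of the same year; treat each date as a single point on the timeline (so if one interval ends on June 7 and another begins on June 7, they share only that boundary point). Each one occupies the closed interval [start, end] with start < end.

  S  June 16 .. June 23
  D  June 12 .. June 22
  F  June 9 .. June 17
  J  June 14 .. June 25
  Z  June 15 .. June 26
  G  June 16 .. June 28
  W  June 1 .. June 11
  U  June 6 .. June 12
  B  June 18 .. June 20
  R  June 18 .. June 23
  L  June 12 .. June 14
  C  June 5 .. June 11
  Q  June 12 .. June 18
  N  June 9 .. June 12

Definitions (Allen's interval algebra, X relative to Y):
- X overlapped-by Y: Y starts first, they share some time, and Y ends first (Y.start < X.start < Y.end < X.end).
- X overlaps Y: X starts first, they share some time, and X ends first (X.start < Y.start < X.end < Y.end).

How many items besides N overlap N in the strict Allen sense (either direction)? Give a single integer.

2

Target N = [June 9, June 12].
B [June 18, June 20] → after → no.
C [June 5, June 11] → overlaps → counts.
D [June 12, June 22] → met-by → no.
F [June 9, June 17] → started-by → no.
G [June 16, June 28] → after → no.
J [June 14, June 25] → after → no.
L [June 12, June 14] → met-by → no.
Q [June 12, June 18] → met-by → no.
R [June 18, June 23] → after → no.
S [June 16, June 23] → after → no.
U [June 6, June 12] → finished-by → no.
W [June 1, June 11] → overlaps → counts.
Z [June 15, June 26] → after → no.
Total: 2.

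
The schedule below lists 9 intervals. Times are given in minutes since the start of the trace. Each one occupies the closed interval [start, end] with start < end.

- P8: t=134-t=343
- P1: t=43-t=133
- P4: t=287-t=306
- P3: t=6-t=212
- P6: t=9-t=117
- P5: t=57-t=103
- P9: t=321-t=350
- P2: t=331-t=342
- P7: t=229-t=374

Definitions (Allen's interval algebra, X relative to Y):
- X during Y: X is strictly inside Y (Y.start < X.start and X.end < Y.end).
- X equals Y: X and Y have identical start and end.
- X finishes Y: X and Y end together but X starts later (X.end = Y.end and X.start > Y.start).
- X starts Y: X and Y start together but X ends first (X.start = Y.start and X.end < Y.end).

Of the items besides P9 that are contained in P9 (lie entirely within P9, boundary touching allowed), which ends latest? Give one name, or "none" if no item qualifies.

P2

Target P9 = [t=321, t=350].
P1 [t=43, t=133] → before → excluded.
P2 [t=331, t=342] → during → candidate.
P3 [t=6, t=212] → before → excluded.
P4 [t=287, t=306] → before → excluded.
P5 [t=57, t=103] → before → excluded.
P6 [t=9, t=117] → before → excluded.
P7 [t=229, t=374] → contains → excluded.
P8 [t=134, t=343] → overlaps → excluded.
Among candidates, latest end is t=342 → P2.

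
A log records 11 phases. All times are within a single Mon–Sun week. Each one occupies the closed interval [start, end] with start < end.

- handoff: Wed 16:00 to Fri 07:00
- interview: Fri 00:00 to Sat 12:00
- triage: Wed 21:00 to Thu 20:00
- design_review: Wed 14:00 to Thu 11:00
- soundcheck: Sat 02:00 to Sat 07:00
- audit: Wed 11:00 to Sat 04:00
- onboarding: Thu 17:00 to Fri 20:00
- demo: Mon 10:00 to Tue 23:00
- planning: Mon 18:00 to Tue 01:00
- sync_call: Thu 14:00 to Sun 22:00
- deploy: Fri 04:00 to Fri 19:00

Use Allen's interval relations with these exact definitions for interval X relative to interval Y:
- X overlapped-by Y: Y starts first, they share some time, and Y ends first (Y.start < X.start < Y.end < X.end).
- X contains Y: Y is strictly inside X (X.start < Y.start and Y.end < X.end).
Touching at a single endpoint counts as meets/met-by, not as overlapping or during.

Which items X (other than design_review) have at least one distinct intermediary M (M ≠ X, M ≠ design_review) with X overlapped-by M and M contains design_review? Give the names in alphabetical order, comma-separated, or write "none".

Target design_review = [Wed 14:00, Thu 11:00].
Intermediaries M with M contains design_review: audit.
Via audit — items with X overlapped-by audit: interview, soundcheck, sync_call.
Union: interview, soundcheck, sync_call.

interview, soundcheck, sync_call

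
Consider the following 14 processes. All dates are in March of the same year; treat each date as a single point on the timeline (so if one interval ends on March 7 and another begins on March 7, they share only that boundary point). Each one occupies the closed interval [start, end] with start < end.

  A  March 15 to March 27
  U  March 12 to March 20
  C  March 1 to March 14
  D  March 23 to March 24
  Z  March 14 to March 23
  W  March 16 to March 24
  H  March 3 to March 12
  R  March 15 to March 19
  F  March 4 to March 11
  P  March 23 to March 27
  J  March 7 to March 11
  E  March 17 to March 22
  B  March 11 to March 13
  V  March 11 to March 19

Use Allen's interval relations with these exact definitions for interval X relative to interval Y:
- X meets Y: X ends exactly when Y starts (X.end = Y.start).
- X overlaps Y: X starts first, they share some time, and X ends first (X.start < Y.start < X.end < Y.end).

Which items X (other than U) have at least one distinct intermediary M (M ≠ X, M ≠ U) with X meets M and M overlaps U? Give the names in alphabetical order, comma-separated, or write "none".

F, J

Target U = [March 12, March 20].
Intermediaries M with M overlaps U: B, C, V.
Via B — items with X meets B: F, J.
Via C — items with X meets C: none.
Via V — items with X meets V: F, J.
Union: F, J.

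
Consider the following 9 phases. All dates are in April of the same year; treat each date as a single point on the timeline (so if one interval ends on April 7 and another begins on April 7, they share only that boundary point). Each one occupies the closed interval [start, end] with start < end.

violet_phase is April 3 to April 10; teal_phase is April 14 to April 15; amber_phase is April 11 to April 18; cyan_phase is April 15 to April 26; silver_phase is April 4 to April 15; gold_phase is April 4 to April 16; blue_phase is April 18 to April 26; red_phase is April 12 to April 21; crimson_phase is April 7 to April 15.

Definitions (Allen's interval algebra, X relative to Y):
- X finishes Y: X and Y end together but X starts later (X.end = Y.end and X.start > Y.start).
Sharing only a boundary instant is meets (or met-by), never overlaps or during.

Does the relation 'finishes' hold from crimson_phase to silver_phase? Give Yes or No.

Yes

crimson_phase = [April 7, April 15], silver_phase = [April 4, April 15].
Actual relation of crimson_phase to silver_phase: finishes.
Asked whether 'finishes' holds → Yes.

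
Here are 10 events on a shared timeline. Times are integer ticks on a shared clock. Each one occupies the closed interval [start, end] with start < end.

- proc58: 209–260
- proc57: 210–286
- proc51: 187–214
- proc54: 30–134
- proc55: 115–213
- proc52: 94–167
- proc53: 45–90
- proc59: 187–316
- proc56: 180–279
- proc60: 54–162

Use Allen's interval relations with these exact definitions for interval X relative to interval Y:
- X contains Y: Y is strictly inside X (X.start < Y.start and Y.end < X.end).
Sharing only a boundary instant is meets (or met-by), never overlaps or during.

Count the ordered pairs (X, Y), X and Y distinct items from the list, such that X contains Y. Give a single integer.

5

Checking all 90 ordered pairs for relation 'contains'; matching pairs in alphabetical order:
(proc54, proc53): proc54 contains proc53 ✓
(proc56, proc51): proc56 contains proc51 ✓
(proc56, proc58): proc56 contains proc58 ✓
(proc59, proc57): proc59 contains proc57 ✓
(proc59, proc58): proc59 contains proc58 ✓
Count: 5.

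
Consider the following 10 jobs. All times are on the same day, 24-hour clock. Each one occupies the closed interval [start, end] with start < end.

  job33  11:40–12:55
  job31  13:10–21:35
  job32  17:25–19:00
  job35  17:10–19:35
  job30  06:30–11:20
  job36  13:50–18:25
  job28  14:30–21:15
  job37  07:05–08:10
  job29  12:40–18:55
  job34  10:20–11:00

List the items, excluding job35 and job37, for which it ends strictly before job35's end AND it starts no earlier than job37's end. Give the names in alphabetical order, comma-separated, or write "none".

job29, job32, job33, job34, job36

Conditions: its end is strictly before job35's end (X.end < 19:35) AND its start is no earlier than job37's end (X.start >= 08:10).
job28: end 21:15 < 19:35? ✗; start 14:30 >= 08:10? ✓ → no.
job29: end 18:55 < 19:35? ✓; start 12:40 >= 08:10? ✓ → yes.
job30: end 11:20 < 19:35? ✓; start 06:30 >= 08:10? ✗ → no.
job31: end 21:35 < 19:35? ✗; start 13:10 >= 08:10? ✓ → no.
job32: end 19:00 < 19:35? ✓; start 17:25 >= 08:10? ✓ → yes.
job33: end 12:55 < 19:35? ✓; start 11:40 >= 08:10? ✓ → yes.
job34: end 11:00 < 19:35? ✓; start 10:20 >= 08:10? ✓ → yes.
job36: end 18:25 < 19:35? ✓; start 13:50 >= 08:10? ✓ → yes.
Result: job29, job32, job33, job34, job36.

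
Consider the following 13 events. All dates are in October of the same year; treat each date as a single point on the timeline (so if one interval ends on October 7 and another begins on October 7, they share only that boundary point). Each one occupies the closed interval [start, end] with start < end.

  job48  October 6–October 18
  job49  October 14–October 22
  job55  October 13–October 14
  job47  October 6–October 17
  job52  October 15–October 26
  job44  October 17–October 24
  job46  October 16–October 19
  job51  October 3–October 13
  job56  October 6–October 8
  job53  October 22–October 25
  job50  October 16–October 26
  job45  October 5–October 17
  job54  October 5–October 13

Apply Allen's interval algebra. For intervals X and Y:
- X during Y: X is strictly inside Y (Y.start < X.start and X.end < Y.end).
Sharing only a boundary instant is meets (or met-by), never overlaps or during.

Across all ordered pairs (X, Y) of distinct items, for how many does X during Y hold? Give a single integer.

12

Checking all 156 ordered pairs for relation 'during'; matching pairs in alphabetical order:
(job44, job50): job44 during job50 ✓
(job44, job52): job44 during job52 ✓
(job46, job49): job46 during job49 ✓
(job46, job52): job46 during job52 ✓
(job53, job50): job53 during job50 ✓
(job53, job52): job53 during job52 ✓
(job55, job45): job55 during job45 ✓
(job55, job47): job55 during job47 ✓
(job55, job48): job55 during job48 ✓
(job56, job45): job56 during job45 ✓
(job56, job51): job56 during job51 ✓
(job56, job54): job56 during job54 ✓
Count: 12.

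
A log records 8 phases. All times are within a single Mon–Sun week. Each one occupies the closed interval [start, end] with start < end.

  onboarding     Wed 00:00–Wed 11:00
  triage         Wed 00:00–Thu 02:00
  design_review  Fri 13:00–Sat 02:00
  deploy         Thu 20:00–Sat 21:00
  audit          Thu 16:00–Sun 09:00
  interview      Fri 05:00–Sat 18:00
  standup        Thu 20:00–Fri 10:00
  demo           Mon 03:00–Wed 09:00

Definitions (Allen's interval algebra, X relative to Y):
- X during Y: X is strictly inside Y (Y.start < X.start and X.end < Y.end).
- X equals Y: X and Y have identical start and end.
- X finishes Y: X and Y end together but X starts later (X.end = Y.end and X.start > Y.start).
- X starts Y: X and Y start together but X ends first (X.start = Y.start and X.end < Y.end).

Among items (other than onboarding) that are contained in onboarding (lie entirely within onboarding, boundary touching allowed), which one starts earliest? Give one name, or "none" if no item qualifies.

Target onboarding = [Wed 00:00, Wed 11:00].
audit [Thu 16:00, Sun 09:00] → after → excluded.
demo [Mon 03:00, Wed 09:00] → overlaps → excluded.
deploy [Thu 20:00, Sat 21:00] → after → excluded.
design_review [Fri 13:00, Sat 02:00] → after → excluded.
interview [Fri 05:00, Sat 18:00] → after → excluded.
standup [Thu 20:00, Fri 10:00] → after → excluded.
triage [Wed 00:00, Thu 02:00] → started-by → excluded.
No candidates → none.

none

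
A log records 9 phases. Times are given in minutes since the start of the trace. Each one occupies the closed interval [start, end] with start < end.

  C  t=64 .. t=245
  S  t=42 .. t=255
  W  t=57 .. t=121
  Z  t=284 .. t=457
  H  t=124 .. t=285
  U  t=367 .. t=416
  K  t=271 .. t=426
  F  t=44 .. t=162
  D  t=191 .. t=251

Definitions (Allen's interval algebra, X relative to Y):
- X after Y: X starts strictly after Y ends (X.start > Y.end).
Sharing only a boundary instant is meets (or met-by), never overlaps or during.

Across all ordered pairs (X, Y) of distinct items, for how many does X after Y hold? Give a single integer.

Checking all 72 ordered pairs for relation 'after'; matching pairs in alphabetical order:
(D, F): D after F ✓
(D, W): D after W ✓
(H, W): H after W ✓
(K, C): K after C ✓
(K, D): K after D ✓
(K, F): K after F ✓
(K, S): K after S ✓
(K, W): K after W ✓
(U, C): U after C ✓
(U, D): U after D ✓
(U, F): U after F ✓
(U, H): U after H ✓
(U, S): U after S ✓
(U, W): U after W ✓
(Z, C): Z after C ✓
(Z, D): Z after D ✓
(Z, F): Z after F ✓
(Z, S): Z after S ✓
(Z, W): Z after W ✓
Count: 19.

19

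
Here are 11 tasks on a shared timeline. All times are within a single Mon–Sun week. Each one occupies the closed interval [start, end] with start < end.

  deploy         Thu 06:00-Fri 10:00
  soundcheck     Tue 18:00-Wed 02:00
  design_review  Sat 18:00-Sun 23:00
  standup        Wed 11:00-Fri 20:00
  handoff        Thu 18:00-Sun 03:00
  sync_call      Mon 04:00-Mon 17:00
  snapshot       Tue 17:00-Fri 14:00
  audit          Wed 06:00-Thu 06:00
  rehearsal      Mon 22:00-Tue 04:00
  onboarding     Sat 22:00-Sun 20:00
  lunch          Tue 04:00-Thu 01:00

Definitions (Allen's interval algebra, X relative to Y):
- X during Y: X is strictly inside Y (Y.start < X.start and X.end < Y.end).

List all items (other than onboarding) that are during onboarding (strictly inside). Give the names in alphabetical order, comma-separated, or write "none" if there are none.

none

Target onboarding = [Sat 22:00, Sun 20:00].
audit [Wed 06:00, Thu 06:00] → before → no.
deploy [Thu 06:00, Fri 10:00] → before → no.
design_review [Sat 18:00, Sun 23:00] → contains → no.
handoff [Thu 18:00, Sun 03:00] → overlaps → no.
lunch [Tue 04:00, Thu 01:00] → before → no.
rehearsal [Mon 22:00, Tue 04:00] → before → no.
snapshot [Tue 17:00, Fri 14:00] → before → no.
soundcheck [Tue 18:00, Wed 02:00] → before → no.
standup [Wed 11:00, Fri 20:00] → before → no.
sync_call [Mon 04:00, Mon 17:00] → before → no.
Result: none.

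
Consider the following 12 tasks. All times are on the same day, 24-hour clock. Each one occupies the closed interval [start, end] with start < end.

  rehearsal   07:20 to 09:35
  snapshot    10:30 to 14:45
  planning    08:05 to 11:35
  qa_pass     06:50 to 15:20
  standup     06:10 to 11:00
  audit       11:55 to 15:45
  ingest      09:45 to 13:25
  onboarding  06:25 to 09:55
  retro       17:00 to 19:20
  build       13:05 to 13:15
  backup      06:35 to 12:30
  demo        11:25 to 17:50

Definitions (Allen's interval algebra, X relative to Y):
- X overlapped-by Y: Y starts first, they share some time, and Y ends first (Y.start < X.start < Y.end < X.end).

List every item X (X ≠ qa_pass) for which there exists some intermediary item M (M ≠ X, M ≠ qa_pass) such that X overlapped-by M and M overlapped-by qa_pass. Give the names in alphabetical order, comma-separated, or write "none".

retro

Target qa_pass = [06:50, 15:20].
Intermediaries M with M overlapped-by qa_pass: audit, demo.
Via audit — items with X overlapped-by audit: none.
Via demo — items with X overlapped-by demo: retro.
Union: retro.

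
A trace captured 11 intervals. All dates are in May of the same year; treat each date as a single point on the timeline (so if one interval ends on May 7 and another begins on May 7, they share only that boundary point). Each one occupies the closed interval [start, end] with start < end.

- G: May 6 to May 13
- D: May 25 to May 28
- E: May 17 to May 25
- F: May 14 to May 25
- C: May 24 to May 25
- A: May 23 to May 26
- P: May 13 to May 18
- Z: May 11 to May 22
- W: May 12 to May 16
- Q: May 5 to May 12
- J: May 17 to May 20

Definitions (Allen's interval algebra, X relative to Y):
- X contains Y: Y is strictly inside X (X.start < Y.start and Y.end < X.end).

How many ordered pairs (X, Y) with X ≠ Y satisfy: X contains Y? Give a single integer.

Checking all 110 ordered pairs for relation 'contains'; matching pairs in alphabetical order:
(A, C): A contains C ✓
(F, J): F contains J ✓
(Z, J): Z contains J ✓
(Z, P): Z contains P ✓
(Z, W): Z contains W ✓
Count: 5.

5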